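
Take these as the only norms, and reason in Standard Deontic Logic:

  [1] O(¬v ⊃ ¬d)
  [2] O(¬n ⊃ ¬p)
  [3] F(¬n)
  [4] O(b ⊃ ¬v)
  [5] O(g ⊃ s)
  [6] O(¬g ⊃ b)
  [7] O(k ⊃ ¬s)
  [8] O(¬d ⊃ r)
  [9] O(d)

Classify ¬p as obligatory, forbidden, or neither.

Neither

Premise 2 is O(¬n ⊃ ¬p), but O(¬n) is not derivable from the premises, so it does not yield O(¬p).
No premise or chain of K-axiom applications forces O(¬p), and none forces O(p). So ¬p is neither obligatory nor forbidden under these norms.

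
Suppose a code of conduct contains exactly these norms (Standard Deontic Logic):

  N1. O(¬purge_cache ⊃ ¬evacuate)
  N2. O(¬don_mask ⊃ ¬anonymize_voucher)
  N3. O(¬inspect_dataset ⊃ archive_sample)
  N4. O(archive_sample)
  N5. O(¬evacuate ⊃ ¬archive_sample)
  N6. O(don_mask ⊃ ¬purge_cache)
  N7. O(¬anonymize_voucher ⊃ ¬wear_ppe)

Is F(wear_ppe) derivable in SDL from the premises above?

Yes

From premise 4 we have O(archive_sample).
Premise 5, O(¬evacuate ⊃ ¬archive_sample), contraposes to O(archive_sample ⊃ evacuate); with O(archive_sample) we get O(evacuate).
Premise 1 is O(¬purge_cache ⊃ ¬evacuate); contrapositively O(evacuate ⊃ purge_cache). Since O(evacuate) holds, K gives O(purge_cache).
The contrapositive of premise 6 (O(don_mask ⊃ ¬purge_cache)) is O(purge_cache ⊃ ¬don_mask), and O(purge_cache) is already established, so O(¬don_mask).
From O(¬don_mask) and premise 2, O(¬don_mask ⊃ ¬anonymize_voucher), we obtain O(¬anonymize_voucher).
With premise 7, O(¬anonymize_voucher ⊃ ¬wear_ppe), the K-axiom yields O(¬wear_ppe).
Premise 3 does not contribute to this derivation.
So O(¬wear_ppe) holds, i.e. F(wear_ppe). The claim follows.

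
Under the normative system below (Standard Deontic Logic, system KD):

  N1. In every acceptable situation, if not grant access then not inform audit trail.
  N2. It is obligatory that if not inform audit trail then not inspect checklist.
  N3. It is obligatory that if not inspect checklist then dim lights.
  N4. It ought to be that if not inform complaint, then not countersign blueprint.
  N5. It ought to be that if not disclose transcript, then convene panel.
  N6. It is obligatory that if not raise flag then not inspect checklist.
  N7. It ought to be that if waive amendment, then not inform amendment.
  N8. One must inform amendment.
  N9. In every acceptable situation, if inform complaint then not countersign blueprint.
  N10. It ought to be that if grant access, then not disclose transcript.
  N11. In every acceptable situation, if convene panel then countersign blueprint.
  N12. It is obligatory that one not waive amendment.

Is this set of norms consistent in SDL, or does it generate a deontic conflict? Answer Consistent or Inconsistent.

Premise 7 is O(waive_amendment → ¬inform_amendment), but O(waive_amendment) is not derivable from the premises, so it does not yield O(¬inform_amendment).
So O(¬inform_amendment) is not derivable, and the apparent clash with O(inform_amendment) does not arise.
A world satisfying every obligation exists (e.g. convene_panel=false, countersign_blueprint=false, dim_lights=true, disclose_transcript=true, grant_access=false, inform_amendment=true, inform_audit_trail=false, inform_complaint=false, inspect_checklist=false, raise_flag=false, waive_amendment=false); no atom is both obligatory and forbidden, so the set is consistent.

Consistent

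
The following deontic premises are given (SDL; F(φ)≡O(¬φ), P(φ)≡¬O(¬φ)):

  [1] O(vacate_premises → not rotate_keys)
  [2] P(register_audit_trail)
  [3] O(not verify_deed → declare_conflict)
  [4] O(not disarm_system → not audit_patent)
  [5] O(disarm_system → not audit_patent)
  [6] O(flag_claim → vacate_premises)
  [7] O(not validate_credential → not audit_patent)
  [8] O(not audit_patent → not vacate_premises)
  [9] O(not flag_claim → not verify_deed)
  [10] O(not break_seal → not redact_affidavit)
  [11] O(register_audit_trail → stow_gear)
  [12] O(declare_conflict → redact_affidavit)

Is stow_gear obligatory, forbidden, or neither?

Neither

Premise 11 is O(register_audit_trail → stow_gear), but O(register_audit_trail) is not derivable from the premises (the permission P(register_audit_trail) asserts only not O(not register_audit_trail), not O(register_audit_trail)), so it does not yield O(stow_gear).
No premise or chain of K-axiom applications forces O(stow_gear), and none forces O(not stow_gear). So stow_gear is neither obligatory nor forbidden under these norms.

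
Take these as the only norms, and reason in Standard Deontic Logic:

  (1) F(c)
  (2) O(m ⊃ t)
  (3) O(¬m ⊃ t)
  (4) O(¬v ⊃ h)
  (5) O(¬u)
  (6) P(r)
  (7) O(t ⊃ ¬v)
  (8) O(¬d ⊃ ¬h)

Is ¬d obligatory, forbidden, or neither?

Forbidden

Premises 2 and 3 cover both cases: O(m ⊃ t) and O(¬m ⊃ t). Since m ∨ ¬m is a tautology, O(t) follows.
Premise 7 is O(t ⊃ ¬v); since O(t), deontic closure gives O(¬v).
From O(¬v) and premise 4, O(¬v ⊃ h), we obtain O(h).
Premise 8, O(¬d ⊃ ¬h), contraposes to O(h ⊃ d); with O(h) we get O(d).
Premises 1, 5, 6 do not contribute to this derivation.
Thus O(d), which is F(¬d): ¬d is forbidden.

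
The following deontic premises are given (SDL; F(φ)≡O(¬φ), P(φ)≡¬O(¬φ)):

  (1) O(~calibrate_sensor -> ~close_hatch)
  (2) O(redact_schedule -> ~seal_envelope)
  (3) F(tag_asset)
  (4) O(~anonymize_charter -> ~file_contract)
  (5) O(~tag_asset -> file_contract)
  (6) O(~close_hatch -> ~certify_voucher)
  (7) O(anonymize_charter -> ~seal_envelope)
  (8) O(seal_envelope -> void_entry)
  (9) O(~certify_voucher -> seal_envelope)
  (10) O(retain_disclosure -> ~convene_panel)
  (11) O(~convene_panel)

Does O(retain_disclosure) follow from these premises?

Premise 10 is O(retain_disclosure -> ~convene_panel); even if O(~convene_panel) held, inferring O(retain_disclosure) would be affirming the consequent — invalid.
No other premise forces O(retain_disclosure). An ideal world satisfying every premise can still have retain_disclosure false, so O(retain_disclosure) is not derivable.

No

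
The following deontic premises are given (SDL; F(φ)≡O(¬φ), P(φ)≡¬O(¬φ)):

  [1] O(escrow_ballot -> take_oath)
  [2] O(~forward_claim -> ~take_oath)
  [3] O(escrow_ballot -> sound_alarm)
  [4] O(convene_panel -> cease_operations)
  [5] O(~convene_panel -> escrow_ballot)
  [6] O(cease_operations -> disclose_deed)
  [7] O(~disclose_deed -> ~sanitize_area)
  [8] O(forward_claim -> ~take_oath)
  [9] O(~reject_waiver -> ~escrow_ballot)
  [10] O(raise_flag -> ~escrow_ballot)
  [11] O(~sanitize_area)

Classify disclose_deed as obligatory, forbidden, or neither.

Obligatory

Premises 2 and 8 are O(~forward_claim -> ~take_oath) and O(forward_claim -> ~take_oath); every ideal world satisfies ~forward_claim or forward_claim, so in either case ~take_oath holds — hence O(~take_oath).
Premise 1 is O(escrow_ballot -> take_oath); contrapositively O(~take_oath -> ~escrow_ballot). Since O(~take_oath) holds, K gives O(~escrow_ballot).
The contrapositive of premise 5 (O(~convene_panel -> escrow_ballot)) is O(~escrow_ballot -> convene_panel), and O(~escrow_ballot) is already established, so O(convene_panel).
Applying K to premise 4 (O(convene_panel -> cease_operations)) and O(convene_panel) yields O(cease_operations).
Premise 6 is O(cease_operations -> disclose_deed); since O(cease_operations), deontic closure gives O(disclose_deed).
Premises 3, 7, 9, 10, 11 do not contribute to this derivation.
Hence disclose_deed is obligatory.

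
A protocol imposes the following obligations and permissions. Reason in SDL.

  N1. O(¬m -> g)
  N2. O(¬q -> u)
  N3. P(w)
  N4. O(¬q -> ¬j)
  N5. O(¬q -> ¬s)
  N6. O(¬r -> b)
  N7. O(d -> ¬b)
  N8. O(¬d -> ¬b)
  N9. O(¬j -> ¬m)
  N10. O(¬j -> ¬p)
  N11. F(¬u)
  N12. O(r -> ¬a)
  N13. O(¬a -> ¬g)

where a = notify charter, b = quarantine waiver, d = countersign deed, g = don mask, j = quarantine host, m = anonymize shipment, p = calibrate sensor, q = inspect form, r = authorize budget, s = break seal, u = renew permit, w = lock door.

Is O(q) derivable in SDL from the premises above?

Premises 7 and 8 cover both cases: O(d -> ¬b) and O(¬d -> ¬b). Since d ∨ ¬d is a tautology, O(¬b) follows.
The contrapositive of premise 6 (O(¬r -> b)) is O(¬b -> r), and O(¬b) is already established, so O(r).
From O(r) and premise 12, O(r -> ¬a), we obtain O(¬a).
Applying K to premise 13 (O(¬a -> ¬g)) and O(¬a) yields O(¬g).
Premise 1, O(¬m -> g), contraposes to O(¬g -> m); with O(¬g) we get O(m).
The contrapositive of premise 9 (O(¬j -> ¬m)) is O(m -> j), and O(m) is already established, so O(j).
Premise 4, O(¬q -> ¬j), contraposes to O(j -> q); with O(j) we get O(q).
Premises 2, 3, 5, 10, 11 do not contribute to this derivation.
So O(q) follows.

Yes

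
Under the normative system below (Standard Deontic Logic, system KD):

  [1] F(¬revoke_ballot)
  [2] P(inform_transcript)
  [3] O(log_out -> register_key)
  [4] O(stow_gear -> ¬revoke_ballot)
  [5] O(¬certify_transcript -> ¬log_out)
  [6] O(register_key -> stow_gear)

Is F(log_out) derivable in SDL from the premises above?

Premise 1 is F(¬revoke_ballot), i.e. O(revoke_ballot).
Premise 4, O(stow_gear -> ¬revoke_ballot), contraposes to O(revoke_ballot -> ¬stow_gear); with O(revoke_ballot) we get O(¬stow_gear).
Premise 6, O(register_key -> stow_gear), contraposes to O(¬stow_gear -> ¬register_key); with O(¬stow_gear) we get O(¬register_key).
Premise 3, O(log_out -> register_key), contraposes to O(¬register_key -> ¬log_out); with O(¬register_key) we get O(¬log_out).
Premises 2, 5 do not contribute to this derivation.
So O(¬log_out) holds, i.e. F(log_out). The claim follows.

Yes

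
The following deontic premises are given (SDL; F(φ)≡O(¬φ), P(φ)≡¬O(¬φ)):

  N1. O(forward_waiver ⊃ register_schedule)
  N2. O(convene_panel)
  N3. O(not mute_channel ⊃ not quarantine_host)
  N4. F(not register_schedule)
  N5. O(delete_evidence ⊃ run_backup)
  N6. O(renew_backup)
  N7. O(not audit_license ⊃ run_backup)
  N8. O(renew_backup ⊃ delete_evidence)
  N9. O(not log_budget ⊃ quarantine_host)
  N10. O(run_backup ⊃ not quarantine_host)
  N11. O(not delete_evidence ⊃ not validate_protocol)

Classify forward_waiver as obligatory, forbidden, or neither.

Premise 1 is O(forward_waiver ⊃ register_schedule); even if O(register_schedule) held, inferring O(forward_waiver) would be affirming the consequent — invalid.
No premise or chain of K-axiom applications forces O(forward_waiver), and none forces O(not forward_waiver). So forward_waiver is neither obligatory nor forbidden under these norms.

Neither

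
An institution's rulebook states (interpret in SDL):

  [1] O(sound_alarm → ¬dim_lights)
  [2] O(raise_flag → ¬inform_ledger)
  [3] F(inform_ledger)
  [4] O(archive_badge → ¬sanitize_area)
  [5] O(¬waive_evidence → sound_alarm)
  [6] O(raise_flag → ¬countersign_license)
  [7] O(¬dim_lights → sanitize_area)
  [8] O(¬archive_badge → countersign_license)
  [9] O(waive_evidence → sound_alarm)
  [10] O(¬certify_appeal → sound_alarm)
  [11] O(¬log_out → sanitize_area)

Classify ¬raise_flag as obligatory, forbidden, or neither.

Obligatory

By case analysis on ¬waive_evidence: premise 5 gives O(¬waive_evidence → sound_alarm) and premise 9 gives O(waive_evidence → sound_alarm), so O(sound_alarm) either way.
Applying K to premise 1 (O(sound_alarm → ¬dim_lights)) and O(sound_alarm) yields O(¬dim_lights).
Premise 7 is O(¬dim_lights → sanitize_area); since O(¬dim_lights), deontic closure gives O(sanitize_area).
Premise 4 is O(archive_badge → ¬sanitize_area); contrapositively O(sanitize_area → ¬archive_badge). Since O(sanitize_area) holds, K gives O(¬archive_badge).
Premise 8 is O(¬archive_badge → countersign_license); since O(¬archive_badge), deontic closure gives O(countersign_license).
Premise 6 is O(raise_flag → ¬countersign_license); contrapositively O(countersign_license → ¬raise_flag). Since O(countersign_license) holds, K gives O(¬raise_flag).
Premises 2, 3, 10, 11 do not contribute to this derivation.
Hence ¬raise_flag is obligatory.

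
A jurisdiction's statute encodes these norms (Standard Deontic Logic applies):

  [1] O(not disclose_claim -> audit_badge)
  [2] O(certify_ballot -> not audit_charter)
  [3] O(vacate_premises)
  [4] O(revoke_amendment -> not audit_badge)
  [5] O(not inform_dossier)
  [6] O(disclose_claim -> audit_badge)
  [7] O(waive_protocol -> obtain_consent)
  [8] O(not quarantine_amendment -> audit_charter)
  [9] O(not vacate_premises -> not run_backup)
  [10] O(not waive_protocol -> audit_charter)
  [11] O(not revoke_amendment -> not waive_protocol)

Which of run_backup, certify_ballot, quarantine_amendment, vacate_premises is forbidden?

Premises 6 and 1 are O(disclose_claim -> audit_badge) and O(not disclose_claim -> audit_badge); every ideal world satisfies disclose_claim or not disclose_claim, so in either case audit_badge holds — hence O(audit_badge).
Premise 4, O(revoke_amendment -> not audit_badge), contraposes to O(audit_badge -> not revoke_amendment); with O(audit_badge) we get O(not revoke_amendment).
With premise 11, O(not revoke_amendment -> not waive_protocol), the K-axiom yields O(not waive_protocol).
With premise 10, O(not waive_protocol -> audit_charter), the K-axiom yields O(audit_charter).
Premise 2 is O(certify_ballot -> not audit_charter); contrapositively O(audit_charter -> not certify_ballot). Since O(audit_charter) holds, K gives O(not certify_ballot).
So O(not certify_ballot) holds, i.e. certify_ballot is forbidden. None of the other listed options is forbidden under the premises.

certify_ballot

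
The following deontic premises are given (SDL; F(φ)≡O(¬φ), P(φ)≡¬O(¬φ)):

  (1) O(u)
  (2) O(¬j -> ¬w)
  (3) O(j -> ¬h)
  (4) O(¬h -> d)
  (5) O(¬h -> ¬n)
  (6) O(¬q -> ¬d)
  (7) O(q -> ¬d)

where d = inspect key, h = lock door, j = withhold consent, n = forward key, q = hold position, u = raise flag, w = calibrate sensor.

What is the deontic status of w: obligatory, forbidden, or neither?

Premises 6 and 7 are O(¬q -> ¬d) and O(q -> ¬d); every ideal world satisfies ¬q or q, so in either case ¬d holds — hence O(¬d).
Premise 4, O(¬h -> d), contraposes to O(¬d -> h); with O(¬d) we get O(h).
The contrapositive of premise 3 (O(j -> ¬h)) is O(h -> ¬j), and O(h) is already established, so O(¬j).
From O(¬j) and premise 2, O(¬j -> ¬w), we obtain O(¬w).
Premises 1, 5 do not contribute to this derivation.
Thus O(¬w), which is F(w): w is forbidden.

Forbidden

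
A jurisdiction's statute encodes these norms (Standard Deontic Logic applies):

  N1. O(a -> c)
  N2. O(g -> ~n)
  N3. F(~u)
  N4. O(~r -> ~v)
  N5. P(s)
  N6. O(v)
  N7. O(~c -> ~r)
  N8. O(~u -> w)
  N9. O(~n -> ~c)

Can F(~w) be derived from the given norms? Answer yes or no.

No

Premise 8 is O(~u -> w), but O(~u) is not derivable from the premises, so it does not yield O(w).
No other premise forces O(w). An ideal world satisfying every premise can still have ~w true, so F(~w) is not derivable.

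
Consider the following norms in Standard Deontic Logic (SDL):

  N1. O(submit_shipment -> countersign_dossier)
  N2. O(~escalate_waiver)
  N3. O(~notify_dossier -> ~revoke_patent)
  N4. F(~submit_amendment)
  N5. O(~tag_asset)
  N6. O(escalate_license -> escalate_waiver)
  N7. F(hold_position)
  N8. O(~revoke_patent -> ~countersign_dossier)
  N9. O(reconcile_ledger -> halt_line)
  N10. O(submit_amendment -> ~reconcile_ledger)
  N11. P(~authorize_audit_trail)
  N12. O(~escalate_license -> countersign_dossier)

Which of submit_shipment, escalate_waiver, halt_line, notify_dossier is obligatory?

From premise 2 we have O(~escalate_waiver).
Premise 6, O(escalate_license -> escalate_waiver), contraposes to O(~escalate_waiver -> ~escalate_license); with O(~escalate_waiver) we get O(~escalate_license).
Premise 12 is O(~escalate_license -> countersign_dossier); since O(~escalate_license), deontic closure gives O(countersign_dossier).
Premise 8, O(~revoke_patent -> ~countersign_dossier), contraposes to O(countersign_dossier -> revoke_patent); with O(countersign_dossier) we get O(revoke_patent).
Premise 3, O(~notify_dossier -> ~revoke_patent), contraposes to O(revoke_patent -> notify_dossier); with O(revoke_patent) we get O(notify_dossier).
So O(notify_dossier) holds — notify_dossier is obligatory. None of the other listed options is made obligatory by any chain of premises.

notify_dossier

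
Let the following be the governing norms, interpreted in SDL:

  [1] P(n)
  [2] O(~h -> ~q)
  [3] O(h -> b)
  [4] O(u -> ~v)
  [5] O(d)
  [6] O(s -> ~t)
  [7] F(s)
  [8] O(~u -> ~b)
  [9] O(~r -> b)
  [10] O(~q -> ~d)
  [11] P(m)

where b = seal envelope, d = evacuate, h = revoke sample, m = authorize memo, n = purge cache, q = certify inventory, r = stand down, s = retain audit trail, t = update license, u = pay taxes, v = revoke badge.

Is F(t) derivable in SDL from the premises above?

Premise 6 is O(s -> ~t), but O(s) is not derivable from the premises, so it does not yield O(~t).
No other premise forces O(~t). An ideal world satisfying every premise can still have t true, so F(t) is not derivable.

No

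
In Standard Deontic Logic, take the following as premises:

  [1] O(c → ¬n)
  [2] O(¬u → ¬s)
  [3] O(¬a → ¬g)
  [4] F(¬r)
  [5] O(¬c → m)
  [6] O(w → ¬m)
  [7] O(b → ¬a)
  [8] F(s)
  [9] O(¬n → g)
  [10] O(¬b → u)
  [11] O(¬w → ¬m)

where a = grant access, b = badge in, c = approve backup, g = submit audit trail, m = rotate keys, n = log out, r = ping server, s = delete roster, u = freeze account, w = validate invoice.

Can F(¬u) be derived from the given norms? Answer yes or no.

Premises 11 and 6 are O(¬w → ¬m) and O(w → ¬m); every ideal world satisfies ¬w or w, so in either case ¬m holds — hence O(¬m).
The contrapositive of premise 5 (O(¬c → m)) is O(¬m → c), and O(¬m) is already established, so O(c).
With premise 1, O(c → ¬n), the K-axiom yields O(¬n).
Premise 9 is O(¬n → g); since O(¬n), deontic closure gives O(g).
Premise 3, O(¬a → ¬g), contraposes to O(g → a); with O(g) we get O(a).
Premise 7 is O(b → ¬a); contrapositively O(a → ¬b). Since O(a) holds, K gives O(¬b).
With premise 10, O(¬b → u), the K-axiom yields O(u).
Premises 2, 4, 8 do not contribute to this derivation.
So O(u) holds, i.e. F(¬u). The claim follows.

Yes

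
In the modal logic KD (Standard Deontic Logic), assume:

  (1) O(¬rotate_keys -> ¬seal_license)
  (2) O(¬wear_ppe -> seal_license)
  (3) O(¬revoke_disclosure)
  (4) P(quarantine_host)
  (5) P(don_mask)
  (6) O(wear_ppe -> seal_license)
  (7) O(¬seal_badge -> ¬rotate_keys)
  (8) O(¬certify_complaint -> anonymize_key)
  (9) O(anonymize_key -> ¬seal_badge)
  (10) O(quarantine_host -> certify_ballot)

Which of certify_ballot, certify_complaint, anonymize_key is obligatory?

Premises 2 and 6 cover both cases: O(¬wear_ppe -> seal_license) and O(wear_ppe -> seal_license). Since ¬wear_ppe ∨ wear_ppe is a tautology, O(seal_license) follows.
Premise 1 is O(¬rotate_keys -> ¬seal_license); contrapositively O(seal_license -> rotate_keys). Since O(seal_license) holds, K gives O(rotate_keys).
The contrapositive of premise 7 (O(¬seal_badge -> ¬rotate_keys)) is O(rotate_keys -> seal_badge), and O(rotate_keys) is already established, so O(seal_badge).
Premise 9 is O(anonymize_key -> ¬seal_badge); contrapositively O(seal_badge -> ¬anonymize_key). Since O(seal_badge) holds, K gives O(¬anonymize_key).
Premise 8, O(¬certify_complaint -> anonymize_key), contraposes to O(¬anonymize_key -> certify_complaint); with O(¬anonymize_key) we get O(certify_complaint).
So O(certify_complaint) holds — certify_complaint is obligatory. None of the other listed options is made obligatory by any chain of premises.

certify_complaint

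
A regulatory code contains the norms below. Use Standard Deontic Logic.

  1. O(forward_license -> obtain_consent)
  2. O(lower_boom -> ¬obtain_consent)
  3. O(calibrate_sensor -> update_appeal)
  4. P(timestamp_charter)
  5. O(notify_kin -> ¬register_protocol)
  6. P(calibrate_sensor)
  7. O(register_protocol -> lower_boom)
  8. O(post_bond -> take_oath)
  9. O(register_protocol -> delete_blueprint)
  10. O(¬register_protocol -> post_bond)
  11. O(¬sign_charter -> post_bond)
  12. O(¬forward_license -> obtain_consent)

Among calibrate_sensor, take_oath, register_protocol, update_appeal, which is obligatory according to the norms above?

take_oath

Premises 1 and 12 are O(forward_license -> obtain_consent) and O(¬forward_license -> obtain_consent); every ideal world satisfies forward_license or ¬forward_license, so in either case obtain_consent holds — hence O(obtain_consent).
The contrapositive of premise 2 (O(lower_boom -> ¬obtain_consent)) is O(obtain_consent -> ¬lower_boom), and O(obtain_consent) is already established, so O(¬lower_boom).
Premise 7, O(register_protocol -> lower_boom), contraposes to O(¬lower_boom -> ¬register_protocol); with O(¬lower_boom) we get O(¬register_protocol).
Premise 10 is O(¬register_protocol -> post_bond); since O(¬register_protocol), deontic closure gives O(post_bond).
Applying K to premise 8 (O(post_bond -> take_oath)) and O(post_bond) yields O(take_oath).
So O(take_oath) holds — take_oath is obligatory. None of the other listed options is made obligatory by any chain of premises.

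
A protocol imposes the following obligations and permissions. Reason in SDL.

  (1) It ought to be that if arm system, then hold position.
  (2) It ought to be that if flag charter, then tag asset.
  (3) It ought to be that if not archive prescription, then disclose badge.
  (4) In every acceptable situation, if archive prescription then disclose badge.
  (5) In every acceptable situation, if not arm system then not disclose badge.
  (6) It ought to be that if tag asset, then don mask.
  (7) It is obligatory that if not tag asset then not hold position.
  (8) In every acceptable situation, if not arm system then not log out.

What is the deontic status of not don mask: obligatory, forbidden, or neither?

Forbidden

By case analysis on archive_prescription: premise 4 gives O(archive_prescription → disclose_badge) and premise 3 gives O(¬archive_prescription → disclose_badge), so O(disclose_badge) either way.
The contrapositive of premise 5 (O(¬arm_system → ¬disclose_badge)) is O(disclose_badge → arm_system), and O(disclose_badge) is already established, so O(arm_system).
From O(arm_system) and premise 1, O(arm_system → hold_position), we obtain O(hold_position).
Premise 7, O(¬tag_asset → ¬hold_position), contraposes to O(hold_position → tag_asset); with O(hold_position) we get O(tag_asset).
Applying K to premise 6 (O(tag_asset → don_mask)) and O(tag_asset) yields O(don_mask).
Premises 2, 8 do not contribute to this derivation.
Thus O(don_mask), which is F(¬don_mask): ¬don_mask is forbidden.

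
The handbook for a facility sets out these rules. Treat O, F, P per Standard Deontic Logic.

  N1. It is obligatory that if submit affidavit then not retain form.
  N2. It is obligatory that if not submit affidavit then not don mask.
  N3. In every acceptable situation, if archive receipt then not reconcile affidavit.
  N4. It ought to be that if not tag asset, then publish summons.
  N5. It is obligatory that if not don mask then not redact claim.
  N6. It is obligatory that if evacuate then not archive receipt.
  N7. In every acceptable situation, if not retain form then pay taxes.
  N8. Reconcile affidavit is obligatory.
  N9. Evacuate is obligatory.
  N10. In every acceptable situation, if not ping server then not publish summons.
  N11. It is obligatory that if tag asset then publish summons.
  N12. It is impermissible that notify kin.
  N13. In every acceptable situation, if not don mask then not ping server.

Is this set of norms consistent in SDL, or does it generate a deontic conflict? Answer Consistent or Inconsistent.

Premise 3 is O(archive_receipt → ¬reconcile_affidavit), but O(archive_receipt) is not derivable from the premises, so it does not yield O(¬reconcile_affidavit).
So O(¬reconcile_affidavit) is not derivable, and the apparent clash with O(reconcile_affidavit) does not arise.
A world satisfying every obligation exists (e.g. archive_receipt=false, don_mask=true, evacuate=true, notify_kin=false, pay_taxes=true, ping_server=true, publish_summons=true, reconcile_affidavit=true, redact_claim=false, retain_form=false, submit_affidavit=true, tag_asset=false); no atom is both obligatory and forbidden, so the set is consistent.

Consistent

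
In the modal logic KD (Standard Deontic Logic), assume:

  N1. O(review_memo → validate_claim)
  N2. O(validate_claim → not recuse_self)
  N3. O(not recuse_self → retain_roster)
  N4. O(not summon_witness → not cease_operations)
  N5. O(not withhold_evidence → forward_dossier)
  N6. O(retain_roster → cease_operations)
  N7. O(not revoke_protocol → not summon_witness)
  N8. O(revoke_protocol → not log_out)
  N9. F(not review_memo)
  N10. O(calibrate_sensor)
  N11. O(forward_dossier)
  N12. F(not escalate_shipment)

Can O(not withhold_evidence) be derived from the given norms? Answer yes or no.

Premise 5 is O(not withhold_evidence → forward_dossier); even if O(forward_dossier) held, inferring O(not withhold_evidence) would be affirming the consequent — invalid.
No other premise forces O(not withhold_evidence). An ideal world satisfying every premise can still have not withhold_evidence false, so O(not withhold_evidence) is not derivable.

No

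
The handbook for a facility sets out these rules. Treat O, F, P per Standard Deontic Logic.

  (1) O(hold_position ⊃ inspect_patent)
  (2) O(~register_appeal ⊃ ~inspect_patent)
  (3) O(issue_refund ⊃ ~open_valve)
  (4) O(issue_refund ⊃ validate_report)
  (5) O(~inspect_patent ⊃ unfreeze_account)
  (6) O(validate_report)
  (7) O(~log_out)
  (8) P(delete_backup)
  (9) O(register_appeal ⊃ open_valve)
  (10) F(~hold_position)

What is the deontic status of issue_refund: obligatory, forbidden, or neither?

F(~hold_position) at premise 10 means O(hold_position).
Premise 1 is O(hold_position ⊃ inspect_patent); since O(hold_position), deontic closure gives O(inspect_patent).
Premise 2 is O(~register_appeal ⊃ ~inspect_patent); contrapositively O(inspect_patent ⊃ register_appeal). Since O(inspect_patent) holds, K gives O(register_appeal).
With premise 9, O(register_appeal ⊃ open_valve), the K-axiom yields O(open_valve).
Premise 3 is O(issue_refund ⊃ ~open_valve); contrapositively O(open_valve ⊃ ~issue_refund). Since O(open_valve) holds, K gives O(~issue_refund).
Premises 4, 5, 6, 7, 8 do not contribute to this derivation.
Thus O(~issue_refund), which is F(issue_refund): issue_refund is forbidden.

Forbidden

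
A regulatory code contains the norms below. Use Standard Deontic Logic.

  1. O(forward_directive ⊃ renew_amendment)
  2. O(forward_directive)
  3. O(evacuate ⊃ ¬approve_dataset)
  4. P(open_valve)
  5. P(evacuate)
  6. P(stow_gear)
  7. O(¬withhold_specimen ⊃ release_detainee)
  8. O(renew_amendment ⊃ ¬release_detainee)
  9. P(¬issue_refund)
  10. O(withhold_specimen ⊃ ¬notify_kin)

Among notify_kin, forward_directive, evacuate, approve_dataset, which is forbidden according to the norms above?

Premise 2 states O(forward_directive) outright.
Applying K to premise 1 (O(forward_directive ⊃ renew_amendment)) and O(forward_directive) yields O(renew_amendment).
From O(renew_amendment) and premise 8, O(renew_amendment ⊃ ¬release_detainee), we obtain O(¬release_detainee).
Premise 7, O(¬withhold_specimen ⊃ release_detainee), contraposes to O(¬release_detainee ⊃ withhold_specimen); with O(¬release_detainee) we get O(withhold_specimen).
From O(withhold_specimen) and premise 10, O(withhold_specimen ⊃ ¬notify_kin), we obtain O(¬notify_kin).
So O(¬notify_kin) holds, i.e. notify_kin is forbidden. None of the other listed options is forbidden under the premises.

notify_kin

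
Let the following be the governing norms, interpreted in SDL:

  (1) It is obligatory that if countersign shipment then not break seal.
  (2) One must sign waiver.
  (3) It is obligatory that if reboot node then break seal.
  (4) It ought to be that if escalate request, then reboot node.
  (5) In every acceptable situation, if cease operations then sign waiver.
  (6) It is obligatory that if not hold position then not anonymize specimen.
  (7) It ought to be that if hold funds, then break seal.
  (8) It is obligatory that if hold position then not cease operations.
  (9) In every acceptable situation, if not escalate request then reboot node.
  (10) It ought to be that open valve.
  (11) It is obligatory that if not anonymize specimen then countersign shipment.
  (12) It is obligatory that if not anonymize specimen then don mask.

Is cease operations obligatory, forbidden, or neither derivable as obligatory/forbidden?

Forbidden

By case analysis on escalate_request: premise 4 gives O(escalate_request → reboot_node) and premise 9 gives O(¬escalate_request → reboot_node), so O(reboot_node) either way.
With premise 3, O(reboot_node → break_seal), the K-axiom yields O(break_seal).
The contrapositive of premise 1 (O(countersign_shipment → ¬break_seal)) is O(break_seal → ¬countersign_shipment), and O(break_seal) is already established, so O(¬countersign_shipment).
Premise 11, O(¬anonymize_specimen → countersign_shipment), contraposes to O(¬countersign_shipment → anonymize_specimen); with O(¬countersign_shipment) we get O(anonymize_specimen).
Premise 6, O(¬hold_position → ¬anonymize_specimen), contraposes to O(anonymize_specimen → hold_position); with O(anonymize_specimen) we get O(hold_position).
Applying K to premise 8 (O(hold_position → ¬cease_operations)) and O(hold_position) yields O(¬cease_operations).
Premises 2, 5, 7, 10, 12 do not contribute to this derivation.
Thus O(¬cease_operations), which is F(cease_operations): cease_operations is forbidden.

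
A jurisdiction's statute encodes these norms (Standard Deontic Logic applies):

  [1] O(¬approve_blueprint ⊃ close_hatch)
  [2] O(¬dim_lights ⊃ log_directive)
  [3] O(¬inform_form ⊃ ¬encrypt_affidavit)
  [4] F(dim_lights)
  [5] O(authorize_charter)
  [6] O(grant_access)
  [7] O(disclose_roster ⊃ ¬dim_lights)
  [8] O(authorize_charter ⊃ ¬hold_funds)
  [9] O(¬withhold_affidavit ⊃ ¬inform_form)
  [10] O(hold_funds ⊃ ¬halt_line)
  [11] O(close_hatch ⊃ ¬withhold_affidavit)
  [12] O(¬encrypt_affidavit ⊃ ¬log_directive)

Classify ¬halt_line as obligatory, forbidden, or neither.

Neither

Premise 10 is O(hold_funds ⊃ ¬halt_line), but O(hold_funds) is not derivable from the premises, so it does not yield O(¬halt_line).
No premise or chain of K-axiom applications forces O(¬halt_line), and none forces O(halt_line). So ¬halt_line is neither obligatory nor forbidden under these norms.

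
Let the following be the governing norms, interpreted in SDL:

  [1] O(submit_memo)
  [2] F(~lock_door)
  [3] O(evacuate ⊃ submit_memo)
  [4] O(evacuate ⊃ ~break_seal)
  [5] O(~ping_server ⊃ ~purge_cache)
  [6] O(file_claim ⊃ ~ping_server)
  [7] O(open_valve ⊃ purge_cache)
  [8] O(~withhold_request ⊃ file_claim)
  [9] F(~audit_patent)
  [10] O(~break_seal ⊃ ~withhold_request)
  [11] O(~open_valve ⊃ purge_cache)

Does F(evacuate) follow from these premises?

Yes

By case analysis on ~open_valve: premise 11 gives O(~open_valve ⊃ purge_cache) and premise 7 gives O(open_valve ⊃ purge_cache), so O(purge_cache) either way.
Premise 5 is O(~ping_server ⊃ ~purge_cache); contrapositively O(purge_cache ⊃ ping_server). Since O(purge_cache) holds, K gives O(ping_server).
Premise 6 is O(file_claim ⊃ ~ping_server); contrapositively O(ping_server ⊃ ~file_claim). Since O(ping_server) holds, K gives O(~file_claim).
The contrapositive of premise 8 (O(~withhold_request ⊃ file_claim)) is O(~file_claim ⊃ withhold_request), and O(~file_claim) is already established, so O(withhold_request).
Premise 10, O(~break_seal ⊃ ~withhold_request), contraposes to O(withhold_request ⊃ break_seal); with O(withhold_request) we get O(break_seal).
The contrapositive of premise 4 (O(evacuate ⊃ ~break_seal)) is O(break_seal ⊃ ~evacuate), and O(break_seal) is already established, so O(~evacuate).
Premises 1, 2, 3, 9 do not contribute to this derivation.
So O(~evacuate) holds, i.e. F(evacuate). The claim follows.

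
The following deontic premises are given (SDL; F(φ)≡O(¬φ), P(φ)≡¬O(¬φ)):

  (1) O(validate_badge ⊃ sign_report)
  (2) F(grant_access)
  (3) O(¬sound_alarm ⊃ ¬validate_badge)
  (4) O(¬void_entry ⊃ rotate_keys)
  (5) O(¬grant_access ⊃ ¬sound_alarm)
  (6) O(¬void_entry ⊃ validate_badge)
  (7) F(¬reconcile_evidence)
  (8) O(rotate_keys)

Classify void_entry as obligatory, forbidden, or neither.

Premise 2, F(grant_access), is equivalent to O(¬grant_access).
Premise 5 is O(¬grant_access ⊃ ¬sound_alarm); since O(¬grant_access), deontic closure gives O(¬sound_alarm).
From O(¬sound_alarm) and premise 3, O(¬sound_alarm ⊃ ¬validate_badge), we obtain O(¬validate_badge).
The contrapositive of premise 6 (O(¬void_entry ⊃ validate_badge)) is O(¬validate_badge ⊃ void_entry), and O(¬validate_badge) is already established, so O(void_entry).
Premises 1, 4, 7, 8 do not contribute to this derivation.
Hence void_entry is obligatory.

Obligatory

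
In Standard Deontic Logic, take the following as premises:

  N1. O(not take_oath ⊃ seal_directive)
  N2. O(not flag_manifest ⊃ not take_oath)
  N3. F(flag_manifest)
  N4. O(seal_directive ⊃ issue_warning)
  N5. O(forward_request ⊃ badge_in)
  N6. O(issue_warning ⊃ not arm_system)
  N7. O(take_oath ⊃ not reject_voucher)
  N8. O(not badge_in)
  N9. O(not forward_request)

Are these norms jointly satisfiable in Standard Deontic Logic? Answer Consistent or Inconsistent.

Consistent

Premise 5 is O(forward_request ⊃ badge_in), but O(forward_request) is not derivable from the premises, so it does not yield O(badge_in).
So O(badge_in) is not derivable, and the apparent clash with O(not badge_in) does not arise.
A world satisfying every obligation exists (e.g. arm_system=false, badge_in=false, flag_manifest=false, forward_request=false, issue_warning=true, reject_voucher=false, seal_directive=true, take_oath=false); no atom is both obligatory and forbidden, so the set is consistent.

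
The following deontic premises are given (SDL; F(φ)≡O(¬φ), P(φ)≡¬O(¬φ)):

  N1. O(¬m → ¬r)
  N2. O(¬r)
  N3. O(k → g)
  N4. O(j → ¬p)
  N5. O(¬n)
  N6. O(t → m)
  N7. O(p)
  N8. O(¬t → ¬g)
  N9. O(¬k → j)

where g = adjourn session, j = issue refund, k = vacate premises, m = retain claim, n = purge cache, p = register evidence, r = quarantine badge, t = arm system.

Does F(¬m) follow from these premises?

Premise 7 gives O(p).
Premise 4, O(j → ¬p), contraposes to O(p → ¬j); with O(p) we get O(¬j).
Premise 9, O(¬k → j), contraposes to O(¬j → k); with O(¬j) we get O(k).
From O(k) and premise 3, O(k → g), we obtain O(g).
Premise 8 is O(¬t → ¬g); contrapositively O(g → t). Since O(g) holds, K gives O(t).
From O(t) and premise 6, O(t → m), we obtain O(m).
Premises 1, 2, 5 do not contribute to this derivation.
So O(m) holds, i.e. F(¬m). The claim follows.

Yes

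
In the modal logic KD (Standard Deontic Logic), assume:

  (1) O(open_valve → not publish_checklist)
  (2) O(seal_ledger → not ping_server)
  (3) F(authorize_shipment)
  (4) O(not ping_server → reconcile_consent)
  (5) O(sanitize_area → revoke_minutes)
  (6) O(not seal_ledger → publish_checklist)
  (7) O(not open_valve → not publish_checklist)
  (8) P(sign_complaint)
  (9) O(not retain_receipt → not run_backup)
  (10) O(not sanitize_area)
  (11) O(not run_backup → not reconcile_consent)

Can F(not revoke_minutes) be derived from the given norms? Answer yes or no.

Premise 5 is O(sanitize_area → revoke_minutes), but O(sanitize_area) is not derivable from the premises, so it does not yield O(revoke_minutes).
No other premise forces O(revoke_minutes). An ideal world satisfying every premise can still have not revoke_minutes true, so F(not revoke_minutes) is not derivable.

No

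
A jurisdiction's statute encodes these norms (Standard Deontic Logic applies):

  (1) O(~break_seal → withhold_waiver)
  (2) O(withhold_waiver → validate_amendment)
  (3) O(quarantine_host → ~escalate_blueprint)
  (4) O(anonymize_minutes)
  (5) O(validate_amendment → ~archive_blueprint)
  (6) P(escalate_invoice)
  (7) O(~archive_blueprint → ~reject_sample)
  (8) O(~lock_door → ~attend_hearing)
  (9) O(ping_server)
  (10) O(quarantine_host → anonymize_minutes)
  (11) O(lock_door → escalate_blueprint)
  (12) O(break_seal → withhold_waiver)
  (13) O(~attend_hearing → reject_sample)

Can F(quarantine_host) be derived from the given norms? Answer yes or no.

Premises 1 and 12 cover both cases: O(~break_seal → withhold_waiver) and O(break_seal → withhold_waiver). Since ~break_seal ∨ break_seal is a tautology, O(withhold_waiver) follows.
Applying K to premise 2 (O(withhold_waiver → validate_amendment)) and O(withhold_waiver) yields O(validate_amendment).
Premise 5 is O(validate_amendment → ~archive_blueprint); since O(validate_amendment), deontic closure gives O(~archive_blueprint).
From O(~archive_blueprint) and premise 7, O(~archive_blueprint → ~reject_sample), we obtain O(~reject_sample).
The contrapositive of premise 13 (O(~attend_hearing → reject_sample)) is O(~reject_sample → attend_hearing), and O(~reject_sample) is already established, so O(attend_hearing).
Premise 8, O(~lock_door → ~attend_hearing), contraposes to O(attend_hearing → lock_door); with O(attend_hearing) we get O(lock_door).
Premise 11 is O(lock_door → escalate_blueprint); since O(lock_door), deontic closure gives O(escalate_blueprint).
Premise 3, O(quarantine_host → ~escalate_blueprint), contraposes to O(escalate_blueprint → ~quarantine_host); with O(escalate_blueprint) we get O(~quarantine_host).
Premises 4, 6, 9, 10 do not contribute to this derivation.
So O(~quarantine_host) holds, i.e. F(quarantine_host). The claim follows.

Yes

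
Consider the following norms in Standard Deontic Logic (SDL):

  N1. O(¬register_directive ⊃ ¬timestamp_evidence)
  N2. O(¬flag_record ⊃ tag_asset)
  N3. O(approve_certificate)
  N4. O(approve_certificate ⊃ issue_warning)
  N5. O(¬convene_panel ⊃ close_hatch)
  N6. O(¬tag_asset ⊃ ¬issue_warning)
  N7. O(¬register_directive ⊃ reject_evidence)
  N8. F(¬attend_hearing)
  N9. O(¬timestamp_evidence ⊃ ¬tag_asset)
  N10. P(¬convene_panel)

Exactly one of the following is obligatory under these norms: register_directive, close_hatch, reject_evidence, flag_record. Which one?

register_directive

Premise 3 states O(approve_certificate) outright.
From O(approve_certificate) and premise 4, O(approve_certificate ⊃ issue_warning), we obtain O(issue_warning).
Premise 6 is O(¬tag_asset ⊃ ¬issue_warning); contrapositively O(issue_warning ⊃ tag_asset). Since O(issue_warning) holds, K gives O(tag_asset).
Premise 9, O(¬timestamp_evidence ⊃ ¬tag_asset), contraposes to O(tag_asset ⊃ timestamp_evidence); with O(tag_asset) we get O(timestamp_evidence).
Premise 1 is O(¬register_directive ⊃ ¬timestamp_evidence); contrapositively O(timestamp_evidence ⊃ register_directive). Since O(timestamp_evidence) holds, K gives O(register_directive).
So O(register_directive) holds — register_directive is obligatory. None of the other listed options is made obligatory by any chain of premises.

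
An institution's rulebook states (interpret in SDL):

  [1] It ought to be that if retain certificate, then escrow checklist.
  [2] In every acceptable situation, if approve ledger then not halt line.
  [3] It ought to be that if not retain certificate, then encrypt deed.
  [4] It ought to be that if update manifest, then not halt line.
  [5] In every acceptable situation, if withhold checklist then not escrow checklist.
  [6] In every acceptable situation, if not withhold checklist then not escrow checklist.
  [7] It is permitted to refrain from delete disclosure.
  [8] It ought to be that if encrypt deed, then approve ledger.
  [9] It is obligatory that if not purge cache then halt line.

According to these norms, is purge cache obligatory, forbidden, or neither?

Obligatory

Premises 6 and 5 are O(¬withhold_checklist → ¬escrow_checklist) and O(withhold_checklist → ¬escrow_checklist); every ideal world satisfies ¬withhold_checklist or withhold_checklist, so in either case ¬escrow_checklist holds — hence O(¬escrow_checklist).
The contrapositive of premise 1 (O(retain_certificate → escrow_checklist)) is O(¬escrow_checklist → ¬retain_certificate), and O(¬escrow_checklist) is already established, so O(¬retain_certificate).
With premise 3, O(¬retain_certificate → encrypt_deed), the K-axiom yields O(encrypt_deed).
With premise 8, O(encrypt_deed → approve_ledger), the K-axiom yields O(approve_ledger).
From O(approve_ledger) and premise 2, O(approve_ledger → ¬halt_line), we obtain O(¬halt_line).
Premise 9, O(¬purge_cache → halt_line), contraposes to O(¬halt_line → purge_cache); with O(¬halt_line) we get O(purge_cache).
Premises 4, 7 do not contribute to this derivation.
Hence purge_cache is obligatory.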